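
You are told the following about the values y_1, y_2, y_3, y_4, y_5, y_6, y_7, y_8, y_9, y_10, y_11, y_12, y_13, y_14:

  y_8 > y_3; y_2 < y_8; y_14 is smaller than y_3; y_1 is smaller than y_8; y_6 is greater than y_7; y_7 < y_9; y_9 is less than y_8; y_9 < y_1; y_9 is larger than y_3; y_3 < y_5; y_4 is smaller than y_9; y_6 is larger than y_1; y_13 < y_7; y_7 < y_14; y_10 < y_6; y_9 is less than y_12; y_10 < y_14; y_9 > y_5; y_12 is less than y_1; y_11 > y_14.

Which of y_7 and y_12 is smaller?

The relevant relations are y_7 < y_14; y_14 < y_3; y_3 < y_5; y_5 < y_9; y_9 < y_12.
Chaining these gives y_7 < y_14 < y_3 < y_5 < y_9 < y_12.
So y_7 < y_12; y_7 is the smaller of the two.

y_7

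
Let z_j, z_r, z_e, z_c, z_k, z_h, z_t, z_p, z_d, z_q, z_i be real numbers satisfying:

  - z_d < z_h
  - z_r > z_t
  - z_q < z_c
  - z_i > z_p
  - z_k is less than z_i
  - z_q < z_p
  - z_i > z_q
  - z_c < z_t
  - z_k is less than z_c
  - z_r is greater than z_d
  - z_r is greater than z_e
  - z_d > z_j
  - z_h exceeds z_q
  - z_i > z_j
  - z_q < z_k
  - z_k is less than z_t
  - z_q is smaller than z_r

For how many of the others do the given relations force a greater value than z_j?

4

The elements the relations force above z_j are z_i, z_d, z_r, z_h — no chain reaches any other.
That is 4.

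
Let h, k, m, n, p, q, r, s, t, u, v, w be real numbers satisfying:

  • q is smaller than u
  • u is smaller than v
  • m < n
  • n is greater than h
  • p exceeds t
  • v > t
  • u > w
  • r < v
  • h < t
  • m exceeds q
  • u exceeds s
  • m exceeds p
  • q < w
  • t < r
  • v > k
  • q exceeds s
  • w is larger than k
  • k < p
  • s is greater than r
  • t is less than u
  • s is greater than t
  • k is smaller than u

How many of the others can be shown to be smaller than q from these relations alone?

4

From q the given relations immediately reach s.
From those, t, r — 3 in total.
From those, h — 4 in total.
Nothing else is reachable below q; 4 in all.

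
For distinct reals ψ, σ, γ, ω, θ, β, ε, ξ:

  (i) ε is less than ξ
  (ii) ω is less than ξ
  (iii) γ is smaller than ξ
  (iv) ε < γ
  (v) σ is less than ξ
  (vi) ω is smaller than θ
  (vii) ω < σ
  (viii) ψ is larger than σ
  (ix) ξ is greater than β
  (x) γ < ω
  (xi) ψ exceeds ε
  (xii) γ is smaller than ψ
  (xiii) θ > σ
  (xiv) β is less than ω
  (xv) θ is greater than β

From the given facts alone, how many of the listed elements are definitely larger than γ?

5

Directly above γ: ω, ξ, ψ.
One step further: σ, θ (5 so far).
Nothing else is reachable above γ; 5 in all.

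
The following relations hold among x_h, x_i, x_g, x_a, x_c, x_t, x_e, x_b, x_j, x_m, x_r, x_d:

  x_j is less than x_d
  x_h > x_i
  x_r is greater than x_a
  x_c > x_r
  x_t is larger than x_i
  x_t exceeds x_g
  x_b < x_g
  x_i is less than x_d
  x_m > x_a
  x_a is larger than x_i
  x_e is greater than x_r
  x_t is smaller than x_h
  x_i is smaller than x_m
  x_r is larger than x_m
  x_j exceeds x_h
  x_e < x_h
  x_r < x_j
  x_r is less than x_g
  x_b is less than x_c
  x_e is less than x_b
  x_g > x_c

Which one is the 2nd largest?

x_j

Chaining the given pairs: x_i < x_a < x_m < x_r < x_e < x_b < x_c < x_g < x_t < x_h < x_j < x_d.
The 2nd largest is x_j.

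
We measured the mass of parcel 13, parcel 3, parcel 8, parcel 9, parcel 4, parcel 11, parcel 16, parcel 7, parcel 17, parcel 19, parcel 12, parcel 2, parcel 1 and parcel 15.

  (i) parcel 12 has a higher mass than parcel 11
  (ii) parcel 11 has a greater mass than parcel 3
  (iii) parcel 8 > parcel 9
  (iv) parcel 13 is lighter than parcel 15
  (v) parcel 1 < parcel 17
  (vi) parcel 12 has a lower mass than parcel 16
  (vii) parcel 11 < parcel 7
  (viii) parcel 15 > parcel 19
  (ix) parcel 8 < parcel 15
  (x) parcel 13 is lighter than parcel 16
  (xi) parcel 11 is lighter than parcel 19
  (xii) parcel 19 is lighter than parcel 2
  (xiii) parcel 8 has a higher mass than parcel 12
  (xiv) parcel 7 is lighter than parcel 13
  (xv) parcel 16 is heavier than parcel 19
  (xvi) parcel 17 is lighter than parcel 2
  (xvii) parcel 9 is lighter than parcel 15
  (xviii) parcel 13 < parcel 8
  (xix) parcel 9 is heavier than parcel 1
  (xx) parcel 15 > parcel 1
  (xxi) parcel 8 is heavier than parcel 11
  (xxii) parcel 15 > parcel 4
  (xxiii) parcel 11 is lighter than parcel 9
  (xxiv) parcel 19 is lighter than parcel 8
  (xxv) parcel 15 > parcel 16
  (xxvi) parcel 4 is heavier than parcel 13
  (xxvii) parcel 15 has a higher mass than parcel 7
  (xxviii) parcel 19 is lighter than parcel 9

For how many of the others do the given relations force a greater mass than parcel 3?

11

From parcel 3 the given relations immediately reach parcel 11.
From those, parcel 19, parcel 7, parcel 12, parcel 9, parcel 8 — 6 in total.
From those, parcel 13, parcel 16, parcel 15, parcel 2 — 10 in total.
From those, parcel 4 — 11 in total.
No other element is forced above parcel 3 by the given relations, so the count is 11.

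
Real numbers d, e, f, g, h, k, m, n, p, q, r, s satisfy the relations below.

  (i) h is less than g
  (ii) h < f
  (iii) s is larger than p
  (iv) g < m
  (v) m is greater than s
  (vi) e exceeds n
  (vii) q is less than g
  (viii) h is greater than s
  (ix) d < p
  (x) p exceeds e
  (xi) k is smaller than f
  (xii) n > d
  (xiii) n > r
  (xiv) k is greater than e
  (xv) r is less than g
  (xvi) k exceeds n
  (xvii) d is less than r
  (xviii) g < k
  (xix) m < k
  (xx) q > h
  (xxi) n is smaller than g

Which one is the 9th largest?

Chaining the given pairs: d < r < n < e < p < s < h < q < g < m < k < f.
Counting 9 from the largest end gives e.

e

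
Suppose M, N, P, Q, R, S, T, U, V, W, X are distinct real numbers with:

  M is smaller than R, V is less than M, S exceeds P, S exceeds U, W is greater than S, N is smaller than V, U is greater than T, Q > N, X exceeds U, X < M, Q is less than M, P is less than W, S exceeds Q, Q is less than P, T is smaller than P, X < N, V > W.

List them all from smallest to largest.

T < U < X < N < Q < P < S < W < V < M < R

Nothing is placed below T, so it is least; from there T < U; U < X; X < N; N < Q; Q < P; P < S; S < W; W < V; V < M; M < R, each given directly.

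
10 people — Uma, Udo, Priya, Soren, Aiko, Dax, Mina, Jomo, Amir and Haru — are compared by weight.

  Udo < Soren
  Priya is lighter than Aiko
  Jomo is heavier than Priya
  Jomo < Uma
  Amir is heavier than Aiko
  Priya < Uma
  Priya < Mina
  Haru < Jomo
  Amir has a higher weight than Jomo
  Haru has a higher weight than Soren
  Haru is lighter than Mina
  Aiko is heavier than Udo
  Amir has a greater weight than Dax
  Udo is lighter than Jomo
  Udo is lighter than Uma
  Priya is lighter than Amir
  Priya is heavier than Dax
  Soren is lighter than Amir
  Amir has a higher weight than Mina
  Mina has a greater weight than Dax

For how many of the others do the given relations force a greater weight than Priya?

5

From Priya the given relations immediately reach Aiko, Mina, Jomo, Uma, Amir.
No other element is forced above Priya by the given relations, so the count is 5.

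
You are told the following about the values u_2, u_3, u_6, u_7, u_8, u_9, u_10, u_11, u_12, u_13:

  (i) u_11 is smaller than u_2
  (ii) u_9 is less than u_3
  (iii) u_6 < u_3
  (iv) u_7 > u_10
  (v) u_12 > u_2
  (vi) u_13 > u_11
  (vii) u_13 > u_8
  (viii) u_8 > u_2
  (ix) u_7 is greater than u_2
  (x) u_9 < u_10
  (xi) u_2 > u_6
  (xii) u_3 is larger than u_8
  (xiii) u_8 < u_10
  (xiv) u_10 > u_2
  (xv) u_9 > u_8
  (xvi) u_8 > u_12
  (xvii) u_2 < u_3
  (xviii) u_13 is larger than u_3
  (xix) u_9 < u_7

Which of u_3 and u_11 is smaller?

Link the given pairs in sequence: u_11 < u_2; u_2 < u_12; u_12 < u_8; u_8 < u_9; u_9 < u_3.
Chaining these gives u_11 < u_2 < u_12 < u_8 < u_9 < u_3.
So u_11 < u_3; u_11 is the smaller of the two.

u_11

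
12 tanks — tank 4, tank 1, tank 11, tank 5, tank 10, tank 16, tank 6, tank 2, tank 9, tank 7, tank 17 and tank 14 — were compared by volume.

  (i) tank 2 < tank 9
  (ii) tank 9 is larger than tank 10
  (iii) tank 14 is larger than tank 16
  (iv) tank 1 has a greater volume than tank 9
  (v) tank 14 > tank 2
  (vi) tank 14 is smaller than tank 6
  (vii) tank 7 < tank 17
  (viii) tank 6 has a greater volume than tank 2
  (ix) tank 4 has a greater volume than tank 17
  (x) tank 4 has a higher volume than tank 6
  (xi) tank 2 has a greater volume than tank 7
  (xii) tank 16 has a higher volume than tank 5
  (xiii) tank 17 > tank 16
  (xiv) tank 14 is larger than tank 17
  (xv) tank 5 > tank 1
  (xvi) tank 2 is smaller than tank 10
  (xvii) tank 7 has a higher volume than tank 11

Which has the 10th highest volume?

Chaining the given pairs: tank 11 < tank 7 < tank 2 < tank 10 < tank 9 < tank 1 < tank 5 < tank 16 < tank 17 < tank 14 < tank 6 < tank 4.
Counting 10 from the largest end gives tank 2.

tank 2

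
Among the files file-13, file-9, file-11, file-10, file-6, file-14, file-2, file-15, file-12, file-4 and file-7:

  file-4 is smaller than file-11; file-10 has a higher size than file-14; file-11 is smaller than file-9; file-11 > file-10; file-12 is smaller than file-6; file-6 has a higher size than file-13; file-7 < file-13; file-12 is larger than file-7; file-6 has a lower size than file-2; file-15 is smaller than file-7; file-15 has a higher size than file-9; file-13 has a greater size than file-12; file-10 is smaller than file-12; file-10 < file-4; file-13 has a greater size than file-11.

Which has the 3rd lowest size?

file-4

Piecing the relations together gives one ordering: file-14 < file-10 < file-4 < file-11 < file-9 < file-15 < file-7 < file-12 < file-13 < file-6 < file-2.
The 3rd smallest is file-4.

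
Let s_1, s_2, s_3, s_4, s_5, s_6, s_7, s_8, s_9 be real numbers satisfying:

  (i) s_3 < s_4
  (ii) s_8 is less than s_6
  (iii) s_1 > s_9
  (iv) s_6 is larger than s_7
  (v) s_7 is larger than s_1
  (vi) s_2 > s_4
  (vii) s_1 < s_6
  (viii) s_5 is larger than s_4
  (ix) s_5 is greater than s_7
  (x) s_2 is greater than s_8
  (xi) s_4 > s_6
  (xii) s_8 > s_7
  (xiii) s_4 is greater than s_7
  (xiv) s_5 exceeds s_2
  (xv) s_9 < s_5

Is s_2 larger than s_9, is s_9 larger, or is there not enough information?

Link the given pairs in sequence: s_9 < s_1; s_1 < s_7; s_7 < s_8; s_8 < s_6; s_6 < s_4; s_4 < s_2.
Chaining these gives s_9 < s_1 < s_7 < s_8 < s_6 < s_4 < s_2.
So s_2 is larger.

s_2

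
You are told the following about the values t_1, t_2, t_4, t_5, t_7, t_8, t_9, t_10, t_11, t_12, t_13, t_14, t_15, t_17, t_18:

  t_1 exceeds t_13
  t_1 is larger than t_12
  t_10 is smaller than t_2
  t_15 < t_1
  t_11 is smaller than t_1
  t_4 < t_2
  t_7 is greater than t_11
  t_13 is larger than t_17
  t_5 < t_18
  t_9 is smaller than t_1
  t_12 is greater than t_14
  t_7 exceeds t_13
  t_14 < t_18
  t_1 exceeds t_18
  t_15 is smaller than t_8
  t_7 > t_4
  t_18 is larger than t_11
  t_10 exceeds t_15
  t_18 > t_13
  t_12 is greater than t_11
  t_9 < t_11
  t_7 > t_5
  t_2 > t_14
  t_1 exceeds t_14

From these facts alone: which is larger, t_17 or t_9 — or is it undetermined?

Following every chain through t_9: above t_9 we get t_11, t_18, t_12, t_7, t_1.
t_17 is not reached, and no chain runs the other way from t_17 to t_9.
So the given relations leave the order of t_9 and t_17 undetermined.

undetermined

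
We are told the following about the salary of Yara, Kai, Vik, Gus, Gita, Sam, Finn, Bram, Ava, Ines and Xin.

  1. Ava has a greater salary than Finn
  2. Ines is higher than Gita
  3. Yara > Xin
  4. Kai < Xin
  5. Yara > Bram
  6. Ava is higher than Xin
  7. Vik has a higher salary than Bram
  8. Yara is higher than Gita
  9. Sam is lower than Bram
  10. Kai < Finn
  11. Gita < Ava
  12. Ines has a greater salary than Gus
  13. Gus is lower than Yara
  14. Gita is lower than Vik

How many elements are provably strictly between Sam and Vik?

The relations place Sam below Vik. An element lies strictly between them when it is forced above Sam and also forced below Vik.
Above Sam: {Bram, Yara}. Below Vik: {Gita, Bram}.
Intersection: {Bram} — 1.

1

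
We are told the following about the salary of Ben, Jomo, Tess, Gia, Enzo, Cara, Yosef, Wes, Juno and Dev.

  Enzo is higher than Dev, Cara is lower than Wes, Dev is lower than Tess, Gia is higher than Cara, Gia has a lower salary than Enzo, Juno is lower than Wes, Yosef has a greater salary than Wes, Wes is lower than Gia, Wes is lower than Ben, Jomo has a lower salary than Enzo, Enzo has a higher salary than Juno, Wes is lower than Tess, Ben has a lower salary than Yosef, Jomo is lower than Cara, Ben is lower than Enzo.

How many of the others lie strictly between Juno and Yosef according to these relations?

The relations place Juno below Yosef. An element lies strictly between them when it is forced above Juno and also forced below Yosef.
Above Juno: {Wes, Ben, Gia, Tess, Enzo}. Below Yosef: {Jomo, Cara, Wes, Ben}.
Intersection: {Wes, Ben} — 2.

2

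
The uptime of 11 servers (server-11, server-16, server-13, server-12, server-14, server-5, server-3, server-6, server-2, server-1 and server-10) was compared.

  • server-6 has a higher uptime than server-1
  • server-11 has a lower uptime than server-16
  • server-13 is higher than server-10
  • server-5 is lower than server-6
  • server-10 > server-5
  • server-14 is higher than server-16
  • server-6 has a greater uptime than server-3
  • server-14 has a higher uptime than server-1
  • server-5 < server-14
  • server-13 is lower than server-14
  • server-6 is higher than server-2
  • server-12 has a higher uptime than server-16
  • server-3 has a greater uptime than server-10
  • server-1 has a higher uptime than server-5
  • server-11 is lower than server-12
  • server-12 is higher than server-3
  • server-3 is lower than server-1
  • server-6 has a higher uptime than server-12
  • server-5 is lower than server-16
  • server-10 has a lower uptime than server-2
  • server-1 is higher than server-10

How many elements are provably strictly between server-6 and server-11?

2

Chaining upward from server-11 reaches: server-16, server-12, server-14.
Chaining downward from server-6 reaches: server-5, server-10, server-3, server-2, server-16, server-1, server-12.
Strictly between server-11 and server-6 are those in both lists: server-16, server-12 — 2 elements.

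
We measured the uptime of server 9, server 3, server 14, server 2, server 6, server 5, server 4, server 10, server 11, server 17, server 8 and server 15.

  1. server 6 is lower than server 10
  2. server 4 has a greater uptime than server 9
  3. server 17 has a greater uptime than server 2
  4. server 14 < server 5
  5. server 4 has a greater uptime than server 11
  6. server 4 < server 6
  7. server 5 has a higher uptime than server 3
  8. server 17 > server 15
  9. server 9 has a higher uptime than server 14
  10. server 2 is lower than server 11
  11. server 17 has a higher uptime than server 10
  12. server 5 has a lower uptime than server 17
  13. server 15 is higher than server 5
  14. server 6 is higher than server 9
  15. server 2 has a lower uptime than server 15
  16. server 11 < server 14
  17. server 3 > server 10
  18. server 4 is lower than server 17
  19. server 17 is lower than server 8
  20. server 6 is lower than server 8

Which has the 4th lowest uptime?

The consecutive relations fix a unique order: server 2 < server 11 < server 14 < server 9 < server 4 < server 6 < server 10 < server 3 < server 5 < server 15 < server 17 < server 8.
Counting 4 from the smallest end gives server 9.

server 9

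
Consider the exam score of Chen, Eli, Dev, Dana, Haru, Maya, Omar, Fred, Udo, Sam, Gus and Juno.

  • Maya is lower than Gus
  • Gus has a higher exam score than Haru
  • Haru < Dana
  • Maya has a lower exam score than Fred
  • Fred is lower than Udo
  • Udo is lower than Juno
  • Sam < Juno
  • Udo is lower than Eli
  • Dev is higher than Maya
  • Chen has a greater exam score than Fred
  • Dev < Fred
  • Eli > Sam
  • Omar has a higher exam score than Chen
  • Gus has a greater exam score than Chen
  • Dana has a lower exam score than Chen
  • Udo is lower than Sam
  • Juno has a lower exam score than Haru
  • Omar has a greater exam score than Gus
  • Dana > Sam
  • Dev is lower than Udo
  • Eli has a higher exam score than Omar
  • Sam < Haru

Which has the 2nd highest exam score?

Chaining the given pairs: Maya < Dev < Fred < Udo < Sam < Juno < Haru < Dana < Chen < Gus < Omar < Eli.
Counting 2 from the largest end gives Omar.

Omar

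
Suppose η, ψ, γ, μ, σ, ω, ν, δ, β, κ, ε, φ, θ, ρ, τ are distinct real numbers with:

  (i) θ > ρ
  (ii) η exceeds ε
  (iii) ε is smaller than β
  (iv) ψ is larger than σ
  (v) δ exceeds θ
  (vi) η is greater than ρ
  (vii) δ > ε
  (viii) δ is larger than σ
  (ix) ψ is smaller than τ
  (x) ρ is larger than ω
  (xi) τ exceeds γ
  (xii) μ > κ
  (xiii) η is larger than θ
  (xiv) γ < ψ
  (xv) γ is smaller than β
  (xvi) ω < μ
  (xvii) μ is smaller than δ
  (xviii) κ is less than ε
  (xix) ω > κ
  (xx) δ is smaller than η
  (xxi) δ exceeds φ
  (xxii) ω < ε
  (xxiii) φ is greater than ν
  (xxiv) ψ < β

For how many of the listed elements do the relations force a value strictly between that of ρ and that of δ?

The relations place ρ below δ. An element lies strictly between them when it is forced above ρ and also forced below δ.
Above ρ: {θ, η}. Below δ: {σ, κ, ω, ν, ε, θ, μ, φ}.
Intersection: {θ} — 1.

1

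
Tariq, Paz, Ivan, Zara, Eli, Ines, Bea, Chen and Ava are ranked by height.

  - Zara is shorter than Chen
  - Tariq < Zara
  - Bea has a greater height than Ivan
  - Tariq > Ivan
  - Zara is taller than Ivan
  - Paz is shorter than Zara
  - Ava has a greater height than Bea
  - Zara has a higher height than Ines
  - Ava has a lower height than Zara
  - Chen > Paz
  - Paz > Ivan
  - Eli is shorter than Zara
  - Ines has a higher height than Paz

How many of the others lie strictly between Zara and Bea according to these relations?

The relations place Bea below Zara. An element lies strictly between them when it is forced above Bea and also forced below Zara.
Above Bea: {Ava, Chen}. Below Zara: {Ivan, Tariq, Paz, Ava, Eli, Ines}.
Intersection: {Ava} — 1.

1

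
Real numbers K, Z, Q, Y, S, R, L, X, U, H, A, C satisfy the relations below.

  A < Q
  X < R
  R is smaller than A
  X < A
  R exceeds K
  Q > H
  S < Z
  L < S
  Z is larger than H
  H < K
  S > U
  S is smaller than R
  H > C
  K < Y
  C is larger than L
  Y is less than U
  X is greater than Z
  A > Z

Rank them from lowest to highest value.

Each adjacent pair is fixed by a given relation: L < C; C < H; H < K; K < Y; Y < U; U < S; S < Z; Z < X; X < R; R < A; A < Q. Chaining them end to end gives the full order.

L < C < H < K < Y < U < S < Z < X < R < A < Q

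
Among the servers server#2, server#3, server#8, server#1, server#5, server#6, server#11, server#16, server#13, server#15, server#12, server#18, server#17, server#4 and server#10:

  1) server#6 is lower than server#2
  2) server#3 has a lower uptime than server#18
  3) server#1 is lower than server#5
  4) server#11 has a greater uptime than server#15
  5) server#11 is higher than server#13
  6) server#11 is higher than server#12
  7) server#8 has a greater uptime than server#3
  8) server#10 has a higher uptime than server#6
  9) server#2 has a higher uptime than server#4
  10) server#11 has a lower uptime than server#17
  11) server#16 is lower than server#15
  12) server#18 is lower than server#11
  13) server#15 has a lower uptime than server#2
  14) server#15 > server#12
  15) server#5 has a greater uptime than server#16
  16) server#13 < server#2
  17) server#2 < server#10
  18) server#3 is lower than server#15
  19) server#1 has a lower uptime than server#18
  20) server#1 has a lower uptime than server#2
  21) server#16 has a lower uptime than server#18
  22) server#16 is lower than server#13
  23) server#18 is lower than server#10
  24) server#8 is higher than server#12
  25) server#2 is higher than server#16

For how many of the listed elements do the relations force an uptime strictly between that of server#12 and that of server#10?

2

The relations place server#12 below server#10. An element lies strictly between them when it is forced above server#12 and also forced below server#10.
Above server#12: {server#15, server#11, server#2, server#17, server#8}. Below server#10: {server#3, server#4, server#16, server#1, server#18, server#13, server#15, server#6, server#2}.
Intersection: {server#15, server#2} — 2.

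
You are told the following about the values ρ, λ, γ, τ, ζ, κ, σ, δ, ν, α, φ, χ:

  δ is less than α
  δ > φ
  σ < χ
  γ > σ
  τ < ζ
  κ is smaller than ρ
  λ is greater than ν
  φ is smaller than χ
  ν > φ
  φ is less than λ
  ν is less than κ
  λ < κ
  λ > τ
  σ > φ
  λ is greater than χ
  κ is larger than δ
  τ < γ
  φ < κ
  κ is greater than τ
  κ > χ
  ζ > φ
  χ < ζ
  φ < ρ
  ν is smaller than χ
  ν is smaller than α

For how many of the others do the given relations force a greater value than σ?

6

From σ the given relations immediately reach χ, γ.
From those, λ, κ, ζ — 5 in total.
From those, ρ — 6 in total.
Nothing else is reachable above σ; 6 in all.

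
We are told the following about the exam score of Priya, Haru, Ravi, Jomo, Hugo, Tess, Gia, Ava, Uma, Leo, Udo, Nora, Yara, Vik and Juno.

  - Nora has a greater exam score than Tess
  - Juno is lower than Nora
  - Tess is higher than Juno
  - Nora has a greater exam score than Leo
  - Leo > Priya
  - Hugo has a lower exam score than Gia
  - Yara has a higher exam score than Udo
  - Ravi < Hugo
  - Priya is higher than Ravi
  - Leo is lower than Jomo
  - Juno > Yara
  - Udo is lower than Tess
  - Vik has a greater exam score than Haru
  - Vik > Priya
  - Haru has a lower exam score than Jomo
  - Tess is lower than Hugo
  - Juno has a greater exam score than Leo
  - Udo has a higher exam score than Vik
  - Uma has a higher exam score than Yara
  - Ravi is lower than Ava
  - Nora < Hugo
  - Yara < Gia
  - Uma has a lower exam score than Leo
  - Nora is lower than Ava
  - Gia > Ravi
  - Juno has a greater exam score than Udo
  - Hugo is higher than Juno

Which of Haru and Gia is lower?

The relevant relations are Haru < Vik; Vik < Udo; Udo < Yara; Yara < Uma; Uma < Leo; Leo < Juno; Juno < Tess; Tess < Nora; Nora < Hugo; Hugo < Gia.
Chaining these gives Haru < Vik < Udo < Yara < Uma < Leo < Juno < Tess < Nora < Hugo < Gia.
So Haru < Gia; Haru is the lower of the two.

Haru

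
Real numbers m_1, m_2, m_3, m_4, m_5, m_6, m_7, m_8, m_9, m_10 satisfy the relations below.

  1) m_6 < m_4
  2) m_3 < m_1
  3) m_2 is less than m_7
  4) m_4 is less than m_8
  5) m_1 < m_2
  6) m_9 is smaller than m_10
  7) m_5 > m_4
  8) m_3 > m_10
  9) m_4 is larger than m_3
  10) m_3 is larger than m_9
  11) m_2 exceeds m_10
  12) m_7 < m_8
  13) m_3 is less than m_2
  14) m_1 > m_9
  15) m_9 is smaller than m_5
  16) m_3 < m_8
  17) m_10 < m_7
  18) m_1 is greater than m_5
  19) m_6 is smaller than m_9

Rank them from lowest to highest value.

m_6 < m_9 < m_10 < m_3 < m_4 < m_5 < m_1 < m_2 < m_7 < m_8

The consecutive links are each given: m_6 < m_9; m_9 < m_10; m_10 < m_3; m_3 < m_4; m_4 < m_5; m_5 < m_1; m_1 < m_2; m_2 < m_7; m_7 < m_8.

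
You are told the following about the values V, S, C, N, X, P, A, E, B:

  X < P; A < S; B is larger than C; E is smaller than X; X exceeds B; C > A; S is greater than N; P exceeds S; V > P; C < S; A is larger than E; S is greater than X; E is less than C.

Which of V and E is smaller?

Chaining the given relations: E < A < C < B < X < P < V.
So E < V; E is the smaller of the two.

E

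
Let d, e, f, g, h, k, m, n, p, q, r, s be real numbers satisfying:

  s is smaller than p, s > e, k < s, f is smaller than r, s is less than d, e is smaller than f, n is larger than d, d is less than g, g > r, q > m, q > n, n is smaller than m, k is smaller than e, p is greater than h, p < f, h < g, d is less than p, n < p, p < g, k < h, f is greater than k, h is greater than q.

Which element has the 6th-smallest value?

m

Piecing the relations together gives one ordering: k < e < s < d < n < m < q < h < p < f < r < g.
Counting 6 from the smallest end gives m.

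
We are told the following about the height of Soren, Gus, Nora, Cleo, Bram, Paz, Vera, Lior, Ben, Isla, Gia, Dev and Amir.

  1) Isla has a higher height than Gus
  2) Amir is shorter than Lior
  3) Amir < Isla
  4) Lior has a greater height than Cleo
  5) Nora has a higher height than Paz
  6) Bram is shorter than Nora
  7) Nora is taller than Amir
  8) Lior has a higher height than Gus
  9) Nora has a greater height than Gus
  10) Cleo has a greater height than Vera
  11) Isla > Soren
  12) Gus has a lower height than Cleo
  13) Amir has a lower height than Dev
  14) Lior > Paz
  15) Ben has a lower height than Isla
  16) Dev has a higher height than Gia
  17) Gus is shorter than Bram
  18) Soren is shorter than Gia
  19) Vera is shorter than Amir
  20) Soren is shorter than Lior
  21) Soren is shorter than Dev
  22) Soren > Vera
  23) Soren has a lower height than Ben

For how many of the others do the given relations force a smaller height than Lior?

From Lior the given relations immediately reach Paz, Soren, Amir, Gus, Cleo.
From those, Vera — 6 in total.
Nothing else is reachable below Lior; 6 in all.

6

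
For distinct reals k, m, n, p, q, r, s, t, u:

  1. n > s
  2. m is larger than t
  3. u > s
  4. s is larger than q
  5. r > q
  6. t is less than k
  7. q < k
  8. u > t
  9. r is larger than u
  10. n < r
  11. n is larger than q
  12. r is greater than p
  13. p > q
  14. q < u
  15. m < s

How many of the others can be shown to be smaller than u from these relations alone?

From u the given relations immediately reach q, t, s.
From those, m — 4 in total.
Nothing else is reachable below u; 4 in all.

4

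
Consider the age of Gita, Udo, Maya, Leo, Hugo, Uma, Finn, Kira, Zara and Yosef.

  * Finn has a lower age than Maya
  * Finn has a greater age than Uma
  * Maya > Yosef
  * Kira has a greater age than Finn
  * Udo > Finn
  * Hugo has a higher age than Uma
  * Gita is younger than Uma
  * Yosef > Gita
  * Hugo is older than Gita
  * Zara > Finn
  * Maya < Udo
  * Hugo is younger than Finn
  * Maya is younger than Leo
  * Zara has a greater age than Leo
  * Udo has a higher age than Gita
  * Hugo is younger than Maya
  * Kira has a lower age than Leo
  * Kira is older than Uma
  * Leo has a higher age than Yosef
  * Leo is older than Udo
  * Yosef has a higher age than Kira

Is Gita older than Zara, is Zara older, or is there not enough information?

Following the relations from Gita: Gita < Uma < Hugo < Finn < Kira < Yosef < Maya < Udo < Leo < Zara.
So Zara is older.

Zara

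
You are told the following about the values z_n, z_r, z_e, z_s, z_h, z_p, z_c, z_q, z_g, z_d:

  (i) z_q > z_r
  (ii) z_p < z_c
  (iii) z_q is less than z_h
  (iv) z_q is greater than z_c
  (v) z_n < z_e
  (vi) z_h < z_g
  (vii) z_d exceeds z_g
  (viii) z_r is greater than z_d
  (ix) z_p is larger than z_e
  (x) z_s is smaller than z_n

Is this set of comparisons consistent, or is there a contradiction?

inconsistent

We have z_r < z_q stated directly, yet also z_q < z_h < z_g < z_d < z_r by chaining the others — so z_q < z_r. Contradiction.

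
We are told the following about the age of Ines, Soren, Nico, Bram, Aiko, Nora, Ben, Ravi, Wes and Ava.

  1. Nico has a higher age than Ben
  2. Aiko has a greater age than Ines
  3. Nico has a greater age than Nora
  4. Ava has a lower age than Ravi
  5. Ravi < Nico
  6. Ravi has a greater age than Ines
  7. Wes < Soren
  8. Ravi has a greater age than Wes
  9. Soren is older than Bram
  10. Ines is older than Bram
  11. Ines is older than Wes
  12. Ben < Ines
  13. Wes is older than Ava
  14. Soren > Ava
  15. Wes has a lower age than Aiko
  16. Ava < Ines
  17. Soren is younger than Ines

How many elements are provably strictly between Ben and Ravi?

The relations place Ben below Ravi. An element lies strictly between them when it is forced above Ben and also forced below Ravi.
Above Ben: {Ines, Nico, Aiko}. Below Ravi: {Bram, Ava, Wes, Soren, Ines}.
Intersection: {Ines} — 1.

1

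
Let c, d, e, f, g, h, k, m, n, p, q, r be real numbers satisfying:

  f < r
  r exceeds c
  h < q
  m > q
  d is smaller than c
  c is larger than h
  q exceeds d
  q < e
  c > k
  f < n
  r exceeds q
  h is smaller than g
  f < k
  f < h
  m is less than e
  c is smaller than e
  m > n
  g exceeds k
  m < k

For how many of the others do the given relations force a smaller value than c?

7

From c the given relations immediately reach h, d, k.
From those, f, m — 5 in total.
From those, q, n — 7 in total.
No other element is forced below c by the given relations, so the count is 7.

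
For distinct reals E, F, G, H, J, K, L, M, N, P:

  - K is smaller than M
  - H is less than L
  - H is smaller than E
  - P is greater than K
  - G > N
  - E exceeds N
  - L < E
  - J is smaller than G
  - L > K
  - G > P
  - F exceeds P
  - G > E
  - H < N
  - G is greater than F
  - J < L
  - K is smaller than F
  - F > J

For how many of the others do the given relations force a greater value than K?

6

The elements the relations force above K are P, L, F, M, E, G — no chain reaches any other.
That is 6.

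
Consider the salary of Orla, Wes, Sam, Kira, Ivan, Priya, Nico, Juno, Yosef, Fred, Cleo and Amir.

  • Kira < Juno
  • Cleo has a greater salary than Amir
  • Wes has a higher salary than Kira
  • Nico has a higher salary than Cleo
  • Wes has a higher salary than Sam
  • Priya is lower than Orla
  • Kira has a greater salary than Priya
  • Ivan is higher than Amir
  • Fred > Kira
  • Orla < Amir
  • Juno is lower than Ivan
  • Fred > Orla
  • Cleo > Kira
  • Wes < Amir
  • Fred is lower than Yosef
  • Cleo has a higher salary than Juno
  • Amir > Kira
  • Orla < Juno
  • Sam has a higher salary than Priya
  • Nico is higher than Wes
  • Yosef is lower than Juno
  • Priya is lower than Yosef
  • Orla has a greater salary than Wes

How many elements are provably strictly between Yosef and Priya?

5

Chaining upward from Priya reaches: Kira, Sam, Wes, Orla, Amir, Fred, Juno, Cleo, Ivan, Nico.
Chaining downward from Yosef reaches: Kira, Sam, Wes, Orla, Fred.
Strictly between Priya and Yosef are those in both lists: Kira, Sam, Wes, Orla, Fred — 5 elements.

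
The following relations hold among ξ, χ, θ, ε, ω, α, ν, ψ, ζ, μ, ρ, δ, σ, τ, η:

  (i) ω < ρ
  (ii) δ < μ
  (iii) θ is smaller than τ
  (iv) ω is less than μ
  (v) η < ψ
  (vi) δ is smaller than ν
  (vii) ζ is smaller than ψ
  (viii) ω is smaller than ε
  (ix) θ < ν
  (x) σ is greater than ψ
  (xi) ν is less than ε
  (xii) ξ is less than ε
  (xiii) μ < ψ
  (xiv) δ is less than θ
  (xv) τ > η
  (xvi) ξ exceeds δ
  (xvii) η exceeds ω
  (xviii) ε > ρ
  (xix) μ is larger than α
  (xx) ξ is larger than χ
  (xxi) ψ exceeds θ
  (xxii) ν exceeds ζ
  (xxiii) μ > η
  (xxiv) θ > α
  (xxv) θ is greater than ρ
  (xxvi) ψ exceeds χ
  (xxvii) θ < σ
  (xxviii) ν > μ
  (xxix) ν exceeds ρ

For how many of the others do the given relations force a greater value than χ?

4

The elements the relations force above χ are ψ, ξ, σ, ε — no chain reaches any other.
That is 4.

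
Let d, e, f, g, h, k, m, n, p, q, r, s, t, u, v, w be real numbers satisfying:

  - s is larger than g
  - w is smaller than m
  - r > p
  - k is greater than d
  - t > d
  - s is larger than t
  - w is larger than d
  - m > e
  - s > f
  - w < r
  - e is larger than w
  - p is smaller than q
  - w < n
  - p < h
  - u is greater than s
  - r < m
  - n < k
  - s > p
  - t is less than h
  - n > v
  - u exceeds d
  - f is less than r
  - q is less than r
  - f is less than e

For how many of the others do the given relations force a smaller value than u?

6

The elements the relations force below u are d, p, f, g, t, s — no chain reaches any other.
That is 6.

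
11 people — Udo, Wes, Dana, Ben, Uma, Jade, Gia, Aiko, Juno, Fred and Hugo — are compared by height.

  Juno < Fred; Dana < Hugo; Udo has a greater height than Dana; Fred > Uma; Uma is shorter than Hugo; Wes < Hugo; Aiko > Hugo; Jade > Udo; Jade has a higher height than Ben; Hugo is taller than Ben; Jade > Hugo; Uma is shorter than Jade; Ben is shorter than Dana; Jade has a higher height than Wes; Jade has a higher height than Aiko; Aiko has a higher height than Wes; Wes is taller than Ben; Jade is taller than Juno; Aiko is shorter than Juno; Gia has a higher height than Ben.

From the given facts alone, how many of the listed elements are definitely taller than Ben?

The elements the relations force above Ben are Dana, Wes, Udo, Hugo, Aiko, Juno, Fred, Jade, Gia — no chain reaches any other.
That is 9.

9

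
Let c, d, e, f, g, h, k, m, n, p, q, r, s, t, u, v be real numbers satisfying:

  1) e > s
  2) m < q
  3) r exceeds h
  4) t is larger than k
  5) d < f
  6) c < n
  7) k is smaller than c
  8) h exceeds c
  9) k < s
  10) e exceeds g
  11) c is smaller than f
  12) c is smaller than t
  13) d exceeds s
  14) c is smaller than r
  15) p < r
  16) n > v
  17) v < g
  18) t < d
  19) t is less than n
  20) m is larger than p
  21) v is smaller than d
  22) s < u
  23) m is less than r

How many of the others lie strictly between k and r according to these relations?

The relations place k below r. An element lies strictly between them when it is forced above k and also forced below r.
Above k: {c, t, s, n, d, f, h, e, u}. Below r: {p, m, c, h}.
Intersection: {c, h} — 2.

2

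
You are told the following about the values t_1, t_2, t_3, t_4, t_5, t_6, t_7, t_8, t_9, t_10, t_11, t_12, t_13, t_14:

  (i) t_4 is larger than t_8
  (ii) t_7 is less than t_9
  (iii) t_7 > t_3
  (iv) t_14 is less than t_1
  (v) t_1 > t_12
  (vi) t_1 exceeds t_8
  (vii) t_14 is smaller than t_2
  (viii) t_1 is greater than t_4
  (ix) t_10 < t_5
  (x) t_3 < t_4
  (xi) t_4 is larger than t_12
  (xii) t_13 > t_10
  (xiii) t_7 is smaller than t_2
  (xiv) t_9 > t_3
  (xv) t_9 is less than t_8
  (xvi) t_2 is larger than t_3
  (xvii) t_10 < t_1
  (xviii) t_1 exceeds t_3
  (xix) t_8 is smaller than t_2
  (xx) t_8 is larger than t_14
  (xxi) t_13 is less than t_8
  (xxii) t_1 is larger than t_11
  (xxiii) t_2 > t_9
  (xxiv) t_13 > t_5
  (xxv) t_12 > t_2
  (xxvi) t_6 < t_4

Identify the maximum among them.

t_1

Chaining downward from t_1: directly below it, t_14, t_10, t_3, t_11, t_8, t_12, t_4; then t_6, t_9, t_13, t_2; then t_7, t_5.
That covers every other element, and nothing is given above t_1, so t_1 is the maximum.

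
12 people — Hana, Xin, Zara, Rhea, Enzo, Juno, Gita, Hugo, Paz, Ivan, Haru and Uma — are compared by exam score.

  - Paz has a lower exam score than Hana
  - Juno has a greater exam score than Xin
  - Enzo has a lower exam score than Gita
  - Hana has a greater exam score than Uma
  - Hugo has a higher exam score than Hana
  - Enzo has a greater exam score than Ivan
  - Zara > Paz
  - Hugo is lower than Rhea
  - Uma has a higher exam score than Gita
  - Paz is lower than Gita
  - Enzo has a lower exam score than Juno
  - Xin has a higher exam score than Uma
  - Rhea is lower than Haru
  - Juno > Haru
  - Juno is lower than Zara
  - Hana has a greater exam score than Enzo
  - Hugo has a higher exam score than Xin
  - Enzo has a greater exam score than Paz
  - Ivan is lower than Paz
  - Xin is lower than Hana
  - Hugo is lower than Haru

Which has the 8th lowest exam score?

Hugo

The consecutive relations fix a unique order: Ivan < Paz < Enzo < Gita < Uma < Xin < Hana < Hugo < Rhea < Haru < Juno < Zara.
The 8th smallest is Hugo.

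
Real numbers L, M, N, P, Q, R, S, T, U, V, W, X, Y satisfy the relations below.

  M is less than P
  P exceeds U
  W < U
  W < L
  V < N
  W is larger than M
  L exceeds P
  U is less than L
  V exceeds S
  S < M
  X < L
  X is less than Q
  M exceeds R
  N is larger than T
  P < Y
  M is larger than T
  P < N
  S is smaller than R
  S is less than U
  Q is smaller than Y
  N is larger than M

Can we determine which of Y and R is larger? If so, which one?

R < M and M < W give R < W.
Then W < U extends the chain to U.
Then U < P extends the chain to P.
Then P < Y extends the chain to Y.
So Y is larger.

Y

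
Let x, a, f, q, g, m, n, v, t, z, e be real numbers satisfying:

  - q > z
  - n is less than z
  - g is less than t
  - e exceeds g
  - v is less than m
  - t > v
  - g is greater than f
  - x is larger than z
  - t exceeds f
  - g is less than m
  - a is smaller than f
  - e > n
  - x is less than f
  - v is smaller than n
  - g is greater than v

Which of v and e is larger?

e

Chaining the given relations: v < n < z < x < f < g < e.
So v < e; e is the larger of the two.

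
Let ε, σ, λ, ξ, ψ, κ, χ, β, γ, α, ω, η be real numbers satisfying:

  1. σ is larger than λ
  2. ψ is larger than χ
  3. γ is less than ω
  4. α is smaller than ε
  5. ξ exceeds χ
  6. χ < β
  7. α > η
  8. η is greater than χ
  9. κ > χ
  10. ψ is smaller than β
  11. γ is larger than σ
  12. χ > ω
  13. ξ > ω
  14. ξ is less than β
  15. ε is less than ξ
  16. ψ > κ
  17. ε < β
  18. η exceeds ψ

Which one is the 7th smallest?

Chaining the given pairs: λ < σ < γ < ω < χ < κ < ψ < η < α < ε < ξ < β.
Counting 7 from the smallest end gives ψ.

ψ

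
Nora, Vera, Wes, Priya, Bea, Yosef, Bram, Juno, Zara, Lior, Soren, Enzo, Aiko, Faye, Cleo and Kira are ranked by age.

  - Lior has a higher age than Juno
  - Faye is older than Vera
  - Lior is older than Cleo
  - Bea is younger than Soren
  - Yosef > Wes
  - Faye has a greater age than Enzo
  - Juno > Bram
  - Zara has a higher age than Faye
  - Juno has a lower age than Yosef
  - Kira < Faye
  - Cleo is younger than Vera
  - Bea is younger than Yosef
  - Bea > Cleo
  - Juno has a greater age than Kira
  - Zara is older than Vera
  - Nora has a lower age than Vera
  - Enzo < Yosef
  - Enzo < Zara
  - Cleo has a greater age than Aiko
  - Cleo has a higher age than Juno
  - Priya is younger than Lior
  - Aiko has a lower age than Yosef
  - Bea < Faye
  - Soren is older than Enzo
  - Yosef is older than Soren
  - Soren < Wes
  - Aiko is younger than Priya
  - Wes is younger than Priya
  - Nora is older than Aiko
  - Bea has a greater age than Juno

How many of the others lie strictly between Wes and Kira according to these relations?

The relations place Kira below Wes. An element lies strictly between them when it is forced above Kira and also forced below Wes.
Above Kira: {Juno, Cleo, Bea, Vera, Faye, Soren, Priya, Lior, Zara, Yosef}. Below Wes: {Bram, Aiko, Juno, Enzo, Cleo, Bea, Soren}.
Intersection: {Juno, Cleo, Bea, Soren} — 4.

4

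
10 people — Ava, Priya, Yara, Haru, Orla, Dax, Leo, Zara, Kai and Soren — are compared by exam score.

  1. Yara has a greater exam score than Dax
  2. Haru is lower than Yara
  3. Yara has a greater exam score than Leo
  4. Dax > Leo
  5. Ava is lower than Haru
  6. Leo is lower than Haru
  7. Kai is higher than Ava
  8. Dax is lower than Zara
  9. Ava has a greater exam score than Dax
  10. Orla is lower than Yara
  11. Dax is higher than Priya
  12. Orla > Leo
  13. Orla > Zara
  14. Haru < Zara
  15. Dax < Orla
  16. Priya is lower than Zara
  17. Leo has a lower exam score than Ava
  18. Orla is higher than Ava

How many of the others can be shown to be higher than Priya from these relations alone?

7

Directly above Priya: Dax, Zara.
One step further: Ava, Orla, Yara (5 so far).
One step further: Haru, Kai (7 so far).
No other element is forced above Priya by the given relations, so the count is 7.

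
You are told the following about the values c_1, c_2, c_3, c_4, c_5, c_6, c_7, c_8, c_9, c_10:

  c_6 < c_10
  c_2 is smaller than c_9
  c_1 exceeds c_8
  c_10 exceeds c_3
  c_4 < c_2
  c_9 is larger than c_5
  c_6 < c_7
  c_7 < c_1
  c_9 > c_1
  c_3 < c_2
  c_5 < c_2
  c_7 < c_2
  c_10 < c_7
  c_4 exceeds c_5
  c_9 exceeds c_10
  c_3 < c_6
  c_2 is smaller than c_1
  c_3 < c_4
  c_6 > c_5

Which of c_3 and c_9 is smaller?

Following the relations from c_3: c_3 < c_6 < c_10 < c_7 < c_2 < c_1 < c_9.
So c_3 < c_9; c_3 is the smaller of the two.

c_3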